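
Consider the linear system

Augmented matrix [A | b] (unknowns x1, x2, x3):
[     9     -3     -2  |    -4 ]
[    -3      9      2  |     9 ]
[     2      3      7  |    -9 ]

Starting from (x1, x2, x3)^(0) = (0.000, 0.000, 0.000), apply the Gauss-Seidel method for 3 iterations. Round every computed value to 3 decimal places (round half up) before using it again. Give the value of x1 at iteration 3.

Iteration 1:
  x1 = (-4 - (-3)·0.000 - (-2)·0.000) / (9) = -0.444
  x2 = (9 - (-3)·-0.444 - (2)·0.000) / (9) = 0.852
  x3 = (-9 - (2)·-0.444 - (3)·0.852) / (7) = -1.524
Iteration 2:
  x1 = (-4 - (-3)·0.852 - (-2)·-1.524) / (9) = -0.499
  x2 = (9 - (-3)·-0.499 - (2)·-1.524) / (9) = 1.172
  x3 = (-9 - (2)·-0.499 - (3)·1.172) / (7) = -1.645
Iteration 3:
  x1 = (-4 - (-3)·1.172 - (-2)·-1.645) / (9) = -0.419
  x2 = (9 - (-3)·-0.419 - (2)·-1.645) / (9) = 1.226
  x3 = (-9 - (2)·-0.419 - (3)·1.226) / (7) = -1.691

-0.419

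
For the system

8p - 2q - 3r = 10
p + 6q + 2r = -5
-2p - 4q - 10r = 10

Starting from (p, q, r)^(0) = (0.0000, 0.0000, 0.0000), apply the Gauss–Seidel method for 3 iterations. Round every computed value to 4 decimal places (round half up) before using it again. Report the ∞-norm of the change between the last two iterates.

Iteration 1:
  p = (10 - (-2)·0.0000 - (-3)·0.0000) / (8) = 1.2500
  q = (-5 - (1)·1.2500 - (2)·0.0000) / (6) = -1.0417
  r = (10 - (-2)·1.2500 - (-4)·-1.0417) / (-10) = -0.8333
Iteration 2:
  p = (10 - (-2)·-1.0417 - (-3)·-0.8333) / (8) = 0.6771
  q = (-5 - (1)·0.6771 - (2)·-0.8333) / (6) = -0.6684
  r = (10 - (-2)·0.6771 - (-4)·-0.6684) / (-10) = -0.8681
Iteration 3:
  p = (10 - (-2)·-0.6684 - (-3)·-0.8681) / (8) = 0.7574
  q = (-5 - (1)·0.7574 - (2)·-0.8681) / (6) = -0.6702
  r = (10 - (-2)·0.7574 - (-4)·-0.6702) / (-10) = -0.8834
Change: (0.0803, -0.0018, -0.0153) → max |·| = 0.0803

0.0803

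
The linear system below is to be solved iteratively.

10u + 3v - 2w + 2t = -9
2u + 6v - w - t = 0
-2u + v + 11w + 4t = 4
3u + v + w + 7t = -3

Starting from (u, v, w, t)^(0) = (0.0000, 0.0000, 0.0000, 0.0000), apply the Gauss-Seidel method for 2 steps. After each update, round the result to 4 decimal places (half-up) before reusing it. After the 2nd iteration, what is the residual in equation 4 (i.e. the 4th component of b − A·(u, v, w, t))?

Iteration 1:
  u = (-9 - (3)·0.0000 - (-2)·0.0000 - (2)·0.0000) / (10) = -0.9000
  v = (0 - (2)·-0.9000 - (-1)·0.0000 - (-1)·0.0000) / (6) = 0.3000
  w = (4 - (-2)·-0.9000 - (1)·0.3000 - (4)·0.0000) / (11) = 0.1727
  t = (-3 - (3)·-0.9000 - (1)·0.3000 - (1)·0.1727) / (7) = -0.1104
Iteration 2:
  u = (-9 - (3)·0.3000 - (-2)·0.1727 - (2)·-0.1104) / (10) = -0.9334
  v = (0 - (2)·-0.9334 - (-1)·0.1727 - (-1)·-0.1104) / (6) = 0.3215
  w = (4 - (-2)·-0.9334 - (1)·0.3215 - (4)·-0.1104) / (11) = 0.2048
  t = (-3 - (3)·-0.9334 - (1)·0.3215 - (1)·0.2048) / (7) = -0.1037
Residual b − A·x = (-0.0135, 0.0389, -0.0263, -0.0002)

-0.0002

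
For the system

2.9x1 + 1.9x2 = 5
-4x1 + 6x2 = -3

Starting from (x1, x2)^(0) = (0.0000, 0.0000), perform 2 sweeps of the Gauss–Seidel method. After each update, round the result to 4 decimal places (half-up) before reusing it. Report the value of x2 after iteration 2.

Iteration 1:
  x1 = (5 - (1.9)·0.0000) / (2.9) = 1.7241
  x2 = (-3 - (-4)·1.7241) / (6) = 0.6494
Iteration 2:
  x1 = (5 - (1.9)·0.6494) / (2.9) = 1.2987
  x2 = (-3 - (-4)·1.2987) / (6) = 0.3658

0.3658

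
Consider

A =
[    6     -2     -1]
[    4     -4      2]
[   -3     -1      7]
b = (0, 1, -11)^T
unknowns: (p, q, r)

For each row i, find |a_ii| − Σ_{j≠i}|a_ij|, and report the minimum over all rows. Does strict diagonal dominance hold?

row 1: |6| − (2+1) = 3
row 2: |-4| − (4+2) = -2
row 3: |7| − (3+1) = 3
minimum over rows = -2 → not strictly diagonally dominant

-2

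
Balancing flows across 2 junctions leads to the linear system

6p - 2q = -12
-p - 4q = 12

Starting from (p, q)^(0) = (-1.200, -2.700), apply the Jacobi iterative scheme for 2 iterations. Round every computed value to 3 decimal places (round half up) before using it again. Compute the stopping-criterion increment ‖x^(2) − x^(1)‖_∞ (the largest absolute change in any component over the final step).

0.425

Iteration 1:
  p = (-12 - (-2)·-2.700) / (6) = -2.900
  q = (12 - (-1)·-1.200) / (-4) = -2.700
Iteration 2:
  p = (-12 - (-2)·-2.700) / (6) = -2.900
  q = (12 - (-1)·-2.900) / (-4) = -2.275
Change: (0.000, 0.425) → max |·| = 0.425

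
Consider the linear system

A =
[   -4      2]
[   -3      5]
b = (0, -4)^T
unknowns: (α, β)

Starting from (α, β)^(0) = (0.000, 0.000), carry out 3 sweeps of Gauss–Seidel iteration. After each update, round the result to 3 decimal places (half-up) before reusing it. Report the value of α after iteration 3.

-0.520

Iteration 1:
  α = (0 - (2)·0.000) / (-4) = 0.000
  β = (-4 - (-3)·0.000) / (5) = -0.800
Iteration 2:
  α = (0 - (2)·-0.800) / (-4) = -0.400
  β = (-4 - (-3)·-0.400) / (5) = -1.040
Iteration 3:
  α = (0 - (2)·-1.040) / (-4) = -0.520
  β = (-4 - (-3)·-0.520) / (5) = -1.112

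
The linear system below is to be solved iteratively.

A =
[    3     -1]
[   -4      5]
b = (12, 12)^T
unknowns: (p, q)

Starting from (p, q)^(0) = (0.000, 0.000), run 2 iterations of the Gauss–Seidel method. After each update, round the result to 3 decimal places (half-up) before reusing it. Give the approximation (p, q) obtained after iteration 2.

Iteration 1:
  p = (12 - (-1)·0.000) / (3) = 4.000
  q = (12 - (-4)·4.000) / (5) = 5.600
Iteration 2:
  p = (12 - (-1)·5.600) / (3) = 5.867
  q = (12 - (-4)·5.867) / (5) = 7.094

(5.867, 7.094)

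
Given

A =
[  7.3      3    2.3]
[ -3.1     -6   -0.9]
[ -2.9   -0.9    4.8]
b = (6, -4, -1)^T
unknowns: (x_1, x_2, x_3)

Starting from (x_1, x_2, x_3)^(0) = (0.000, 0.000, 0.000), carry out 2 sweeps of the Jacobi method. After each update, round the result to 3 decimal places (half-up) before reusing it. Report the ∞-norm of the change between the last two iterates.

0.621

Iteration 1:
  x_1 = (6 - (3)·0.000 - (2.3)·0.000) / (7.3) = 0.822
  x_2 = (-4 - (-3.1)·0.000 - (-0.9)·0.000) / (-6) = 0.667
  x_3 = (-1 - (-2.9)·0.000 - (-0.9)·0.000) / (4.8) = -0.208
Iteration 2:
  x_1 = (6 - (3)·0.667 - (2.3)·-0.208) / (7.3) = 0.613
  x_2 = (-4 - (-3.1)·0.822 - (-0.9)·-0.208) / (-6) = 0.273
  x_3 = (-1 - (-2.9)·0.822 - (-0.9)·0.667) / (4.8) = 0.413
Change: (-0.209, -0.394, 0.621) → max |·| = 0.621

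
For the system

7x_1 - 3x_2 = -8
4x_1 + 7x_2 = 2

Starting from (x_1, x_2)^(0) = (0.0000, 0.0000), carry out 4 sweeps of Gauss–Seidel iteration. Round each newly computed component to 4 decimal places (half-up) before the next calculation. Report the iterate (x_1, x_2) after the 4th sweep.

(-0.8150, 0.7514)

Iteration 1:
  x_1 = (-8 - (-3)·0.0000) / (7) = -1.1429
  x_2 = (2 - (4)·-1.1429) / (7) = 0.9388
Iteration 2:
  x_1 = (-8 - (-3)·0.9388) / (7) = -0.7405
  x_2 = (2 - (4)·-0.7405) / (7) = 0.7089
Iteration 3:
  x_1 = (-8 - (-3)·0.7089) / (7) = -0.8390
  x_2 = (2 - (4)·-0.8390) / (7) = 0.7651
Iteration 4:
  x_1 = (-8 - (-3)·0.7651) / (7) = -0.8150
  x_2 = (2 - (4)·-0.8150) / (7) = 0.7514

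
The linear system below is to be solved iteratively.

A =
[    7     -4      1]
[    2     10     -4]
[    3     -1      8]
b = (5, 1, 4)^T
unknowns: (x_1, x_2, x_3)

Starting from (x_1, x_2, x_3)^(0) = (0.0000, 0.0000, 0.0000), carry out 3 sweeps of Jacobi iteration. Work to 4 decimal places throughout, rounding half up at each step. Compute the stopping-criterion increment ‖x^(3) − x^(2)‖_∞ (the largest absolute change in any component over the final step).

0.0993

Iteration 1:
  x_1 = (5 - (-4)·0.0000 - (1)·0.0000) / (7) = 0.7143
  x_2 = (1 - (2)·0.0000 - (-4)·0.0000) / (10) = 0.1000
  x_3 = (4 - (3)·0.0000 - (-1)·0.0000) / (8) = 0.5000
Iteration 2:
  x_1 = (5 - (-4)·0.1000 - (1)·0.5000) / (7) = 0.7000
  x_2 = (1 - (2)·0.7143 - (-4)·0.5000) / (10) = 0.1571
  x_3 = (4 - (3)·0.7143 - (-1)·0.1000) / (8) = 0.2446
Iteration 3:
  x_1 = (5 - (-4)·0.1571 - (1)·0.2446) / (7) = 0.7691
  x_2 = (1 - (2)·0.7000 - (-4)·0.2446) / (10) = 0.0578
  x_3 = (4 - (3)·0.7000 - (-1)·0.1571) / (8) = 0.2571
Change: (0.0691, -0.0993, 0.0125) → max |·| = 0.0993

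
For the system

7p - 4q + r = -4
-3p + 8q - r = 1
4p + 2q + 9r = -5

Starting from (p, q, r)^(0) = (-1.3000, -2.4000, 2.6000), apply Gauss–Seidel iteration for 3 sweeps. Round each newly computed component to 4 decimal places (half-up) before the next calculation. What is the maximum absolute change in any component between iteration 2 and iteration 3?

Iteration 1:
  p = (-4 - (-4)·-2.4000 - (1)·2.6000) / (7) = -2.3143
  q = (1 - (-3)·-2.3143 - (-1)·2.6000) / (8) = -0.4179
  r = (-5 - (4)·-2.3143 - (2)·-0.4179) / (9) = 0.5659
Iteration 2:
  p = (-4 - (-4)·-0.4179 - (1)·0.5659) / (7) = -0.8911
  q = (1 - (-3)·-0.8911 - (-1)·0.5659) / (8) = -0.1384
  r = (-5 - (4)·-0.8911 - (2)·-0.1384) / (9) = -0.1288
Iteration 3:
  p = (-4 - (-4)·-0.1384 - (1)·-0.1288) / (7) = -0.6321
  q = (1 - (-3)·-0.6321 - (-1)·-0.1288) / (8) = -0.1281
  r = (-5 - (4)·-0.6321 - (2)·-0.1281) / (9) = -0.2462
Change: (0.2590, 0.0103, -0.1174) → max |·| = 0.2590

0.2590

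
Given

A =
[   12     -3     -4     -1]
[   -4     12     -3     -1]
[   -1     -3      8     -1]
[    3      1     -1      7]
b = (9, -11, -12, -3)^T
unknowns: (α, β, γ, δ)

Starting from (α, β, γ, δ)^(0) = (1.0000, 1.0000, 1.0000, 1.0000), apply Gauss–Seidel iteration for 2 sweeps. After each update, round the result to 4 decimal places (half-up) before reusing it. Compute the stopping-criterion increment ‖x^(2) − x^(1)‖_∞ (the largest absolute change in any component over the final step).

Iteration 1:
  α = (9 - (-3)·1.0000 - (-4)·1.0000 - (-1)·1.0000) / (12) = 1.4167
  β = (-11 - (-4)·1.4167 - (-3)·1.0000 - (-1)·1.0000) / (12) = -0.1111
  γ = (-12 - (-1)·1.4167 - (-3)·-0.1111 - (-1)·1.0000) / (8) = -1.2396
  δ = (-3 - (3)·1.4167 - (1)·-0.1111 - (-1)·-1.2396) / (7) = -1.1969
Iteration 2:
  α = (9 - (-3)·-0.1111 - (-4)·-1.2396 - (-1)·-1.1969) / (12) = 0.2093
  β = (-11 - (-4)·0.2093 - (-3)·-1.2396 - (-1)·-1.1969) / (12) = -1.2565
  γ = (-12 - (-1)·0.2093 - (-3)·-1.2565 - (-1)·-1.1969) / (8) = -2.0946
  δ = (-3 - (3)·0.2093 - (1)·-1.2565 - (-1)·-2.0946) / (7) = -0.6380
Change: (-1.2074, -1.1454, -0.8550, 0.5589) → max |·| = 1.2074

1.2074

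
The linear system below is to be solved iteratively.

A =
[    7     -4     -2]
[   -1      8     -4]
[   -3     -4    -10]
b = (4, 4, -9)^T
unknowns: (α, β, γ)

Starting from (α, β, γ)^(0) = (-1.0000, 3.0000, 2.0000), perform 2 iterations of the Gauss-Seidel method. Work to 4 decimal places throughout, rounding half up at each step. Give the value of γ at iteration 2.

0.3386

Iteration 1:
  α = (4 - (-4)·3.0000 - (-2)·2.0000) / (7) = 2.8571
  β = (4 - (-1)·2.8571 - (-4)·2.0000) / (8) = 1.8571
  γ = (-9 - (-3)·2.8571 - (-4)·1.8571) / (-10) = -0.7000
Iteration 2:
  α = (4 - (-4)·1.8571 - (-2)·-0.7000) / (7) = 1.4326
  β = (4 - (-1)·1.4326 - (-4)·-0.7000) / (8) = 0.3291
  γ = (-9 - (-3)·1.4326 - (-4)·0.3291) / (-10) = 0.3386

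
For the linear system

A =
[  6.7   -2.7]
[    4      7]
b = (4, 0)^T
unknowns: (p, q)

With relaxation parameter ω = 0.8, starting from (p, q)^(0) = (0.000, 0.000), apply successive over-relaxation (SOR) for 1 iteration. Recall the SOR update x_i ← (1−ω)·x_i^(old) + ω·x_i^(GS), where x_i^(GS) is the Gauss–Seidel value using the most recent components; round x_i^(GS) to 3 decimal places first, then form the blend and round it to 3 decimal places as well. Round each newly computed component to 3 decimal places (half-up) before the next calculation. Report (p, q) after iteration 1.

(0.478, -0.218)

Iteration 1:
  p: GS value = (4 - (-2.7)·0.000) / (6.7) = 0.597;  p ← (1−ω)·0.000 + ω·0.597 = 0.478
  q: GS value = (0 - (4)·0.478) / (7) = -0.273;  q ← (1−ω)·0.000 + ω·-0.273 = -0.218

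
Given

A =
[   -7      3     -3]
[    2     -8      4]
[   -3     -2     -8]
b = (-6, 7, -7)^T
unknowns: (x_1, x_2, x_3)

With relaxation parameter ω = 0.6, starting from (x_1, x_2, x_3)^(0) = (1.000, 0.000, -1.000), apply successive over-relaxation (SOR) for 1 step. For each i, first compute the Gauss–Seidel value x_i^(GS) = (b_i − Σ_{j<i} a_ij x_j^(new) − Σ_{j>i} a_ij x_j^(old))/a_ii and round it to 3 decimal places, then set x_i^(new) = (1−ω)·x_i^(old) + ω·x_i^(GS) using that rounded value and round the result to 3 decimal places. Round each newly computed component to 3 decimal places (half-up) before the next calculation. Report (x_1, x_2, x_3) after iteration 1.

(1.172, -0.649, -0.041)

Iteration 1:
  x_1: GS value = (-6 - (3)·0.000 - (-3)·-1.000) / (-7) = 1.286;  x_1 ← (1−ω)·1.000 + ω·1.286 = 1.172
  x_2: GS value = (7 - (2)·1.172 - (4)·-1.000) / (-8) = -1.082;  x_2 ← (1−ω)·0.000 + ω·-1.082 = -0.649
  x_3: GS value = (-7 - (-3)·1.172 - (-2)·-0.649) / (-8) = 0.598;  x_3 ← (1−ω)·-1.000 + ω·0.598 = -0.041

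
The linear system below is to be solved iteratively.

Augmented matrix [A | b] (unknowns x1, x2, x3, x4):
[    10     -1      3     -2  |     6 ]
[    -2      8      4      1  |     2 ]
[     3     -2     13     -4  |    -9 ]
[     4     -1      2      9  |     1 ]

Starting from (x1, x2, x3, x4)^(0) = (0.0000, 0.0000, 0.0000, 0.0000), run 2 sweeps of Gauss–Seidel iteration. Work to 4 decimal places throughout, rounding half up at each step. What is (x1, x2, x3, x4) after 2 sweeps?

Iteration 1:
  x1 = (6 - (-1)·0.0000 - (3)·0.0000 - (-2)·0.0000) / (10) = 0.6000
  x2 = (2 - (-2)·0.6000 - (4)·0.0000 - (1)·0.0000) / (8) = 0.4000
  x3 = (-9 - (3)·0.6000 - (-2)·0.4000 - (-4)·0.0000) / (13) = -0.7692
  x4 = (1 - (4)·0.6000 - (-1)·0.4000 - (2)·-0.7692) / (9) = 0.0598
Iteration 2:
  x1 = (6 - (-1)·0.4000 - (3)·-0.7692 - (-2)·0.0598) / (10) = 0.8827
  x2 = (2 - (-2)·0.8827 - (4)·-0.7692 - (1)·0.0598) / (8) = 0.8478
  x3 = (-9 - (3)·0.8827 - (-2)·0.8478 - (-4)·0.0598) / (13) = -0.7472
  x4 = (1 - (4)·0.8827 - (-1)·0.8478 - (2)·-0.7472) / (9) = -0.0210

(0.8827, 0.8478, -0.7472, -0.0210)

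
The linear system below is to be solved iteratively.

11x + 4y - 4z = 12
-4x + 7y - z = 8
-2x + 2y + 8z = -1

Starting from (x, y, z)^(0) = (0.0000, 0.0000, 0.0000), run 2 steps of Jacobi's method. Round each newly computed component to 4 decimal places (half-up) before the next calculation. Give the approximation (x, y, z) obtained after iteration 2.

Iteration 1:
  x = (12 - (4)·0.0000 - (-4)·0.0000) / (11) = 1.0909
  y = (8 - (-4)·0.0000 - (-1)·0.0000) / (7) = 1.1429
  z = (-1 - (-2)·0.0000 - (2)·0.0000) / (8) = -0.1250
Iteration 2:
  x = (12 - (4)·1.1429 - (-4)·-0.1250) / (11) = 0.6299
  y = (8 - (-4)·1.0909 - (-1)·-0.1250) / (7) = 1.7484
  z = (-1 - (-2)·1.0909 - (2)·1.1429) / (8) = -0.1380

(0.6299, 1.7484, -0.1380)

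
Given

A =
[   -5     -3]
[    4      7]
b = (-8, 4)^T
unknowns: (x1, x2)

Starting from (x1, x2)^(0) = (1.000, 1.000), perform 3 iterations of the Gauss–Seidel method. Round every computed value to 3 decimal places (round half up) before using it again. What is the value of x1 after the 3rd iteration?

Iteration 1:
  x1 = (-8 - (-3)·1.000) / (-5) = 1.000
  x2 = (4 - (4)·1.000) / (7) = 0.000
Iteration 2:
  x1 = (-8 - (-3)·0.000) / (-5) = 1.600
  x2 = (4 - (4)·1.600) / (7) = -0.343
Iteration 3:
  x1 = (-8 - (-3)·-0.343) / (-5) = 1.806
  x2 = (4 - (4)·1.806) / (7) = -0.461

1.806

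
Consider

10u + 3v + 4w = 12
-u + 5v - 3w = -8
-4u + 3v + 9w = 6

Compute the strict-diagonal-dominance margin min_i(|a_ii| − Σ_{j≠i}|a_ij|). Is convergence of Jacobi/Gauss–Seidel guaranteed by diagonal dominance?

1

row 1: |10| − (3+4) = 3
row 2: |5| − (1+3) = 1
row 3: |9| − (4+3) = 2
minimum over rows = 1 → strictly diagonally dominant (convergence guaranteed)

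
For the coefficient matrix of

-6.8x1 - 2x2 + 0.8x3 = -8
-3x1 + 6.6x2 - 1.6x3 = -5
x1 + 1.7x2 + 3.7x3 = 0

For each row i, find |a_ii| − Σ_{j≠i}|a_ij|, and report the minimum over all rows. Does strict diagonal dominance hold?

1

row 1: |-6.8| − (2+0.8) = 4
row 2: |6.6| − (3+1.6) = 2
row 3: |3.7| − (1+1.7) = 1
minimum over rows = 1 → strictly diagonally dominant (convergence guaranteed)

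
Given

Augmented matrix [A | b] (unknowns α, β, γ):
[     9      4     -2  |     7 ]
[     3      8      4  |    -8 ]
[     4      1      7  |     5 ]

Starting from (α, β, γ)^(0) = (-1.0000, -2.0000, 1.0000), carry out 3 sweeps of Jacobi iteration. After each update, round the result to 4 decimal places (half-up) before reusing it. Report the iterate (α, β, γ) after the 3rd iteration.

(1.8408, -1.5079, 0.1409)

Iteration 1:
  α = (7 - (4)·-2.0000 - (-2)·1.0000) / (9) = 1.8889
  β = (-8 - (3)·-1.0000 - (4)·1.0000) / (8) = -1.1250
  γ = (5 - (4)·-1.0000 - (1)·-2.0000) / (7) = 1.5714
Iteration 2:
  α = (7 - (4)·-1.1250 - (-2)·1.5714) / (9) = 1.6270
  β = (-8 - (3)·1.8889 - (4)·1.5714) / (8) = -2.4940
  γ = (5 - (4)·1.8889 - (1)·-1.1250) / (7) = -0.2044
Iteration 3:
  α = (7 - (4)·-2.4940 - (-2)·-0.2044) / (9) = 1.8408
  β = (-8 - (3)·1.6270 - (4)·-0.2044) / (8) = -1.5079
  γ = (5 - (4)·1.6270 - (1)·-2.4940) / (7) = 0.1409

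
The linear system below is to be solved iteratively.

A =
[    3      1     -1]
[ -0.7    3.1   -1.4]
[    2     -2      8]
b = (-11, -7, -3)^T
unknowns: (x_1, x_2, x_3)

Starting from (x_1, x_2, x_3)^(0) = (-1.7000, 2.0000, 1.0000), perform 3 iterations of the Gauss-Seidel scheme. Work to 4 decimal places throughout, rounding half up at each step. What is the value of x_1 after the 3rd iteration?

Iteration 1:
  x_1 = (-11 - (1)·2.0000 - (-1)·1.0000) / (3) = -4.0000
  x_2 = (-7 - (-0.7)·-4.0000 - (-1.4)·1.0000) / (3.1) = -2.7097
  x_3 = (-3 - (2)·-4.0000 - (-2)·-2.7097) / (8) = -0.0524
Iteration 2:
  x_1 = (-11 - (1)·-2.7097 - (-1)·-0.0524) / (3) = -2.7809
  x_2 = (-7 - (-0.7)·-2.7809 - (-1.4)·-0.0524) / (3.1) = -2.9097
  x_3 = (-3 - (2)·-2.7809 - (-2)·-2.9097) / (8) = -0.4072
Iteration 3:
  x_1 = (-11 - (1)·-2.9097 - (-1)·-0.4072) / (3) = -2.8325
  x_2 = (-7 - (-0.7)·-2.8325 - (-1.4)·-0.4072) / (3.1) = -3.0816
  x_3 = (-3 - (2)·-2.8325 - (-2)·-3.0816) / (8) = -0.4373

-2.8325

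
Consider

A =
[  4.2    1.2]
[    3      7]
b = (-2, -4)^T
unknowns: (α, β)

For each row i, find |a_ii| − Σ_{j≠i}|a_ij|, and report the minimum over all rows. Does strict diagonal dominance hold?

row 1: |4.2| − (1.2) = 3
row 2: |7| − (3) = 4
minimum over rows = 3 → strictly diagonally dominant (convergence guaranteed)

3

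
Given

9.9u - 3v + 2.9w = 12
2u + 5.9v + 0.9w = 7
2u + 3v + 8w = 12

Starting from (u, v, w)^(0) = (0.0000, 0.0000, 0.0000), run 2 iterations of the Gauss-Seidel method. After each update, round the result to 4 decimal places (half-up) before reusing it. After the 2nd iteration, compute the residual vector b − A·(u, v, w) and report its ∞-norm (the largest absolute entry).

Iteration 1:
  u = (12 - (-3)·0.0000 - (2.9)·0.0000) / (9.9) = 1.2121
  v = (7 - (2)·1.2121 - (0.9)·0.0000) / (5.9) = 0.7756
  w = (12 - (2)·1.2121 - (3)·0.7756) / (8) = 0.9061
Iteration 2:
  u = (12 - (-3)·0.7756 - (2.9)·0.9061) / (9.9) = 1.1817
  v = (7 - (2)·1.1817 - (0.9)·0.9061) / (5.9) = 0.6476
  w = (12 - (2)·1.1817 - (3)·0.6476) / (8) = 0.9617
Residual b − A·x = (-0.5450, -0.0498, 0.0002); ∞-norm = 0.5450

0.5450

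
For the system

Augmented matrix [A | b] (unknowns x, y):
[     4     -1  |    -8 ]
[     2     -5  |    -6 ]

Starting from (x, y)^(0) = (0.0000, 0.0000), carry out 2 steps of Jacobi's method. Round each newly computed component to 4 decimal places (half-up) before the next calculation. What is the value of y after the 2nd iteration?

Iteration 1:
  x = (-8 - (-1)·0.0000) / (4) = -2.0000
  y = (-6 - (2)·0.0000) / (-5) = 1.2000
Iteration 2:
  x = (-8 - (-1)·1.2000) / (4) = -1.7000
  y = (-6 - (2)·-2.0000) / (-5) = 0.4000

0.4000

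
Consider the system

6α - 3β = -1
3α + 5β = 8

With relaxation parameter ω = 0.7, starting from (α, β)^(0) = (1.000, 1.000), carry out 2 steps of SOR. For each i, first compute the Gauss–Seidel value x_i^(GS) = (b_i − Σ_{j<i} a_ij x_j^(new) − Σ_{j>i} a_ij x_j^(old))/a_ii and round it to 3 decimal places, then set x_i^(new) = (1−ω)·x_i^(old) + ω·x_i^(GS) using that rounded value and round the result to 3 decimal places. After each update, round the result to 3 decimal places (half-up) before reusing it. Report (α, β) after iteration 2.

(0.462, 1.285)

Iteration 1:
  α: GS value = (-1 - (-3)·1.000) / (6) = 0.333;  α ← (1−ω)·1.000 + ω·0.333 = 0.533
  β: GS value = (8 - (3)·0.533) / (5) = 1.280;  β ← (1−ω)·1.000 + ω·1.280 = 1.196
Iteration 2:
  α: GS value = (-1 - (-3)·1.196) / (6) = 0.431;  α ← (1−ω)·0.533 + ω·0.431 = 0.462
  β: GS value = (8 - (3)·0.462) / (5) = 1.323;  β ← (1−ω)·1.196 + ω·1.323 = 1.285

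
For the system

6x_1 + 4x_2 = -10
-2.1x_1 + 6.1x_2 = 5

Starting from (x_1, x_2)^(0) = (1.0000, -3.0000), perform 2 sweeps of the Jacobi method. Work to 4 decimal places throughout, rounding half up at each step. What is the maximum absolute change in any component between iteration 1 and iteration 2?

2.7759

Iteration 1:
  x_1 = (-10 - (4)·-3.0000) / (6) = 0.3333
  x_2 = (5 - (-2.1)·1.0000) / (6.1) = 1.1639
Iteration 2:
  x_1 = (-10 - (4)·1.1639) / (6) = -2.4426
  x_2 = (5 - (-2.1)·0.3333) / (6.1) = 0.9344
Change: (-2.7759, -0.2295) → max |·| = 2.7759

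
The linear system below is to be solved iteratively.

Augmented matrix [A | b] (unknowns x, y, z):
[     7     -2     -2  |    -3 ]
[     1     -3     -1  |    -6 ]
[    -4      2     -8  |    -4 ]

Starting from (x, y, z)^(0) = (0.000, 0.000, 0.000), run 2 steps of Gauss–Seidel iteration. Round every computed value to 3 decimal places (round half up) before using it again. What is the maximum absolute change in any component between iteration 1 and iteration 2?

0.868

Iteration 1:
  x = (-3 - (-2)·0.000 - (-2)·0.000) / (7) = -0.429
  y = (-6 - (1)·-0.429 - (-1)·0.000) / (-3) = 1.857
  z = (-4 - (-4)·-0.429 - (2)·1.857) / (-8) = 1.179
Iteration 2:
  x = (-3 - (-2)·1.857 - (-2)·1.179) / (7) = 0.439
  y = (-6 - (1)·0.439 - (-1)·1.179) / (-3) = 1.753
  z = (-4 - (-4)·0.439 - (2)·1.753) / (-8) = 0.719
Change: (0.868, -0.104, -0.460) → max |·| = 0.868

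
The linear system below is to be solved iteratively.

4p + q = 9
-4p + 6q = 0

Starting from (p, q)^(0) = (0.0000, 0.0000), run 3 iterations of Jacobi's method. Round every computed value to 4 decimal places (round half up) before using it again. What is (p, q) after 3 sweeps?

(1.8750, 1.5000)

Iteration 1:
  p = (9 - (1)·0.0000) / (4) = 2.2500
  q = (0 - (-4)·0.0000) / (6) = 0.0000
Iteration 2:
  p = (9 - (1)·0.0000) / (4) = 2.2500
  q = (0 - (-4)·2.2500) / (6) = 1.5000
Iteration 3:
  p = (9 - (1)·1.5000) / (4) = 1.8750
  q = (0 - (-4)·2.2500) / (6) = 1.5000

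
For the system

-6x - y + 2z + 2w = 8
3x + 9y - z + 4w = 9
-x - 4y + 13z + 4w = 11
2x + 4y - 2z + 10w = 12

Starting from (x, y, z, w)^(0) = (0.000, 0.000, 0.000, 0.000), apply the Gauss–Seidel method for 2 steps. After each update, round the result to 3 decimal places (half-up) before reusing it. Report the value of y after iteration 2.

Iteration 1:
  x = (8 - (-1)·0.000 - (2)·0.000 - (2)·0.000) / (-6) = -1.333
  y = (9 - (3)·-1.333 - (-1)·0.000 - (4)·0.000) / (9) = 1.444
  z = (11 - (-1)·-1.333 - (-4)·1.444 - (4)·0.000) / (13) = 1.188
  w = (12 - (2)·-1.333 - (4)·1.444 - (-2)·1.188) / (10) = 1.127
Iteration 2:
  x = (8 - (-1)·1.444 - (2)·1.188 - (2)·1.127) / (-6) = -0.802
  y = (9 - (3)·-0.802 - (-1)·1.188 - (4)·1.127) / (9) = 0.898
  z = (11 - (-1)·-0.802 - (-4)·0.898 - (4)·1.127) / (13) = 0.714
  w = (12 - (2)·-0.802 - (4)·0.898 - (-2)·0.714) / (10) = 1.144

0.898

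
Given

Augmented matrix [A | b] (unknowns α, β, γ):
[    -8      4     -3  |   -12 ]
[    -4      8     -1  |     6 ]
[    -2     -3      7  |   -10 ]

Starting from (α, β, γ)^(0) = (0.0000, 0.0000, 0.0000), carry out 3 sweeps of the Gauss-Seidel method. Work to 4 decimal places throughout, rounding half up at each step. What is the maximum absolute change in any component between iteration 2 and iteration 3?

Iteration 1:
  α = (-12 - (4)·0.0000 - (-3)·0.0000) / (-8) = 1.5000
  β = (6 - (-4)·1.5000 - (-1)·0.0000) / (8) = 1.5000
  γ = (-10 - (-2)·1.5000 - (-3)·1.5000) / (7) = -0.3571
Iteration 2:
  α = (-12 - (4)·1.5000 - (-3)·-0.3571) / (-8) = 2.3839
  β = (6 - (-4)·2.3839 - (-1)·-0.3571) / (8) = 1.8973
  γ = (-10 - (-2)·2.3839 - (-3)·1.8973) / (7) = 0.0657
Iteration 3:
  α = (-12 - (4)·1.8973 - (-3)·0.0657) / (-8) = 2.4240
  β = (6 - (-4)·2.4240 - (-1)·0.0657) / (8) = 1.9702
  γ = (-10 - (-2)·2.4240 - (-3)·1.9702) / (7) = 0.1084
Change: (0.0401, 0.0729, 0.0427) → max |·| = 0.0729

0.0729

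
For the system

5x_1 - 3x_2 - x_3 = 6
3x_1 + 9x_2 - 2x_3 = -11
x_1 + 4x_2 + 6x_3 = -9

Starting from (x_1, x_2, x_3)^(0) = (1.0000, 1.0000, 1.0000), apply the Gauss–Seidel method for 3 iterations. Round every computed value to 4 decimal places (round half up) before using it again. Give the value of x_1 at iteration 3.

0.2443

Iteration 1:
  x_1 = (6 - (-3)·1.0000 - (-1)·1.0000) / (5) = 2.0000
  x_2 = (-11 - (3)·2.0000 - (-2)·1.0000) / (9) = -1.6667
  x_3 = (-9 - (1)·2.0000 - (4)·-1.6667) / (6) = -0.7222
Iteration 2:
  x_1 = (6 - (-3)·-1.6667 - (-1)·-0.7222) / (5) = 0.0555
  x_2 = (-11 - (3)·0.0555 - (-2)·-0.7222) / (9) = -1.4012
  x_3 = (-9 - (1)·0.0555 - (4)·-1.4012) / (6) = -0.5751
Iteration 3:
  x_1 = (6 - (-3)·-1.4012 - (-1)·-0.5751) / (5) = 0.2443
  x_2 = (-11 - (3)·0.2443 - (-2)·-0.5751) / (9) = -1.4315
  x_3 = (-9 - (1)·0.2443 - (4)·-1.4315) / (6) = -0.5864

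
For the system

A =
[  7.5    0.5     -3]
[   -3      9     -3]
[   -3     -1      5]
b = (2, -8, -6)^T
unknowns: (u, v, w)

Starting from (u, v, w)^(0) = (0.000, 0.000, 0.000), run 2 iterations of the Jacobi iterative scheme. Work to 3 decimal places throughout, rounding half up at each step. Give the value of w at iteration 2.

-1.218

Iteration 1:
  u = (2 - (0.5)·0.000 - (-3)·0.000) / (7.5) = 0.267
  v = (-8 - (-3)·0.000 - (-3)·0.000) / (9) = -0.889
  w = (-6 - (-3)·0.000 - (-1)·0.000) / (5) = -1.200
Iteration 2:
  u = (2 - (0.5)·-0.889 - (-3)·-1.200) / (7.5) = -0.154
  v = (-8 - (-3)·0.267 - (-3)·-1.200) / (9) = -1.200
  w = (-6 - (-3)·0.267 - (-1)·-0.889) / (5) = -1.218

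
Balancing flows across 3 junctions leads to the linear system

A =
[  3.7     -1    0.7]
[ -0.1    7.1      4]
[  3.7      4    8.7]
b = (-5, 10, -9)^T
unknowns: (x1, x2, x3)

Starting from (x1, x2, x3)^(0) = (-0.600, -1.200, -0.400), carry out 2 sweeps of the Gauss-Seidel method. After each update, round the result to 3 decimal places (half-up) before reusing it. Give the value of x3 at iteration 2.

Iteration 1:
  x1 = (-5 - (-1)·-1.200 - (0.7)·-0.400) / (3.7) = -1.600
  x2 = (10 - (-0.1)·-1.600 - (4)·-0.400) / (7.1) = 1.611
  x3 = (-9 - (3.7)·-1.600 - (4)·1.611) / (8.7) = -1.095
Iteration 2:
  x1 = (-5 - (-1)·1.611 - (0.7)·-1.095) / (3.7) = -0.709
  x2 = (10 - (-0.1)·-0.709 - (4)·-1.095) / (7.1) = 2.015
  x3 = (-9 - (3.7)·-0.709 - (4)·2.015) / (8.7) = -1.659

-1.659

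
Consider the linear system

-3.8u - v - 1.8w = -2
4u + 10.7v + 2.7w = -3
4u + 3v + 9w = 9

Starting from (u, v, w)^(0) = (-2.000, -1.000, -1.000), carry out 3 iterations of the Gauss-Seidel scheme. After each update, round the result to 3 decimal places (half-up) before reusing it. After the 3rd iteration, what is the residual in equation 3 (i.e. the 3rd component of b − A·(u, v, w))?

-0.002

Iteration 1:
  u = (-2 - (-1)·-1.000 - (-1.8)·-1.000) / (-3.8) = 1.263
  v = (-3 - (4)·1.263 - (2.7)·-1.000) / (10.7) = -0.500
  w = (9 - (4)·1.263 - (3)·-0.500) / (9) = 0.605
Iteration 2:
  u = (-2 - (-1)·-0.500 - (-1.8)·0.605) / (-3.8) = 0.371
  v = (-3 - (4)·0.371 - (2.7)·0.605) / (10.7) = -0.572
  w = (9 - (4)·0.371 - (3)·-0.572) / (9) = 1.026
Iteration 3:
  u = (-2 - (-1)·-0.572 - (-1.8)·1.026) / (-3.8) = 0.191
  v = (-3 - (4)·0.191 - (2.7)·1.026) / (10.7) = -0.611
  w = (9 - (4)·0.191 - (3)·-0.611) / (9) = 1.119
Residual b − A·x = (0.129, -0.248, -0.002)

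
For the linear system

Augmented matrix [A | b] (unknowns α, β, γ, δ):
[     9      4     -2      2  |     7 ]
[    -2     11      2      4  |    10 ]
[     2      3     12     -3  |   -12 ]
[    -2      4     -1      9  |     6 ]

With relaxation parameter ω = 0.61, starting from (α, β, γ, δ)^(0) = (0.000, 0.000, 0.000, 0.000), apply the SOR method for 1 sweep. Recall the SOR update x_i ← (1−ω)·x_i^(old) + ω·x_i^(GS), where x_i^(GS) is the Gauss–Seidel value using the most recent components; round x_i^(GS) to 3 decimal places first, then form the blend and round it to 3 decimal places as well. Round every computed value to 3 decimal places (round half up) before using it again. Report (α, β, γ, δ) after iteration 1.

Iteration 1:
  α: GS value = (7 - (4)·0.000 - (-2)·0.000 - (2)·0.000) / (9) = 0.778;  α ← (1−ω)·0.000 + ω·0.778 = 0.475
  β: GS value = (10 - (-2)·0.475 - (2)·0.000 - (4)·0.000) / (11) = 0.995;  β ← (1−ω)·0.000 + ω·0.995 = 0.607
  γ: GS value = (-12 - (2)·0.475 - (3)·0.607 - (-3)·0.000) / (12) = -1.231;  γ ← (1−ω)·0.000 + ω·-1.231 = -0.751
  δ: GS value = (6 - (-2)·0.475 - (4)·0.607 - (-1)·-0.751) / (9) = 0.419;  δ ← (1−ω)·0.000 + ω·0.419 = 0.256

(0.475, 0.607, -0.751, 0.256)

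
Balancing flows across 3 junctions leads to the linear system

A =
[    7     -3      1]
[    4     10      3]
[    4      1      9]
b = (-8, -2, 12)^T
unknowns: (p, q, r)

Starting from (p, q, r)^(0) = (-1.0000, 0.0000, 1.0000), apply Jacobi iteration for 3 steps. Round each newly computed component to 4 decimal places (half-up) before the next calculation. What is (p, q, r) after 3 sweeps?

Iteration 1:
  p = (-8 - (-3)·0.0000 - (1)·1.0000) / (7) = -1.2857
  q = (-2 - (4)·-1.0000 - (3)·1.0000) / (10) = -0.1000
  r = (12 - (4)·-1.0000 - (1)·0.0000) / (9) = 1.7778
Iteration 2:
  p = (-8 - (-3)·-0.1000 - (1)·1.7778) / (7) = -1.4397
  q = (-2 - (4)·-1.2857 - (3)·1.7778) / (10) = -0.2191
  r = (12 - (4)·-1.2857 - (1)·-0.1000) / (9) = 1.9159
Iteration 3:
  p = (-8 - (-3)·-0.2191 - (1)·1.9159) / (7) = -1.5105
  q = (-2 - (4)·-1.4397 - (3)·1.9159) / (10) = -0.1989
  r = (12 - (4)·-1.4397 - (1)·-0.2191) / (9) = 1.9975

(-1.5105, -0.1989, 1.9975)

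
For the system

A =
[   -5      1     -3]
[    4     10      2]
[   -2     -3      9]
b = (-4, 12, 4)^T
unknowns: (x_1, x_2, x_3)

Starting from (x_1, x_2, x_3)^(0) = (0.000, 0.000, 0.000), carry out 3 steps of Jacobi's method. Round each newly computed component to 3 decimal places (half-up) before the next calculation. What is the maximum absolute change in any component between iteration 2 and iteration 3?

0.429

Iteration 1:
  x_1 = (-4 - (1)·0.000 - (-3)·0.000) / (-5) = 0.800
  x_2 = (12 - (4)·0.000 - (2)·0.000) / (10) = 1.200
  x_3 = (4 - (-2)·0.000 - (-3)·0.000) / (9) = 0.444
Iteration 2:
  x_1 = (-4 - (1)·1.200 - (-3)·0.444) / (-5) = 0.774
  x_2 = (12 - (4)·0.800 - (2)·0.444) / (10) = 0.791
  x_3 = (4 - (-2)·0.800 - (-3)·1.200) / (9) = 1.022
Iteration 3:
  x_1 = (-4 - (1)·0.791 - (-3)·1.022) / (-5) = 0.345
  x_2 = (12 - (4)·0.774 - (2)·1.022) / (10) = 0.686
  x_3 = (4 - (-2)·0.774 - (-3)·0.791) / (9) = 0.880
Change: (-0.429, -0.105, -0.142) → max |·| = 0.429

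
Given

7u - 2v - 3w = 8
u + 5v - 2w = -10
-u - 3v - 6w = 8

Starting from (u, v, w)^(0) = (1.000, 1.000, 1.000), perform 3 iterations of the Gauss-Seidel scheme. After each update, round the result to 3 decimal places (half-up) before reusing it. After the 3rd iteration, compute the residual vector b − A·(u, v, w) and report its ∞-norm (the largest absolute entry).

0.182

Iteration 1:
  u = (8 - (-2)·1.000 - (-3)·1.000) / (7) = 1.857
  v = (-10 - (1)·1.857 - (-2)·1.000) / (5) = -1.971
  w = (8 - (-1)·1.857 - (-3)·-1.971) / (-6) = -0.657
Iteration 2:
  u = (8 - (-2)·-1.971 - (-3)·-0.657) / (7) = 0.298
  v = (-10 - (1)·0.298 - (-2)·-0.657) / (5) = -2.322
  w = (8 - (-1)·0.298 - (-3)·-2.322) / (-6) = -0.222
Iteration 3:
  u = (8 - (-2)·-2.322 - (-3)·-0.222) / (7) = 0.384
  v = (-10 - (1)·0.384 - (-2)·-0.222) / (5) = -2.166
  w = (8 - (-1)·0.384 - (-3)·-2.166) / (-6) = -0.314
Residual b − A·x = (0.038, -0.182, 0.002); ∞-norm = 0.182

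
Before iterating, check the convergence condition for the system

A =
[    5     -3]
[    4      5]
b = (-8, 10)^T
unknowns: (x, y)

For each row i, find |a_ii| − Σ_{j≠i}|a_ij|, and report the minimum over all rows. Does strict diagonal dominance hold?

1

row 1: |5| − (3) = 2
row 2: |5| − (4) = 1
minimum over rows = 1 → strictly diagonally dominant (convergence guaranteed)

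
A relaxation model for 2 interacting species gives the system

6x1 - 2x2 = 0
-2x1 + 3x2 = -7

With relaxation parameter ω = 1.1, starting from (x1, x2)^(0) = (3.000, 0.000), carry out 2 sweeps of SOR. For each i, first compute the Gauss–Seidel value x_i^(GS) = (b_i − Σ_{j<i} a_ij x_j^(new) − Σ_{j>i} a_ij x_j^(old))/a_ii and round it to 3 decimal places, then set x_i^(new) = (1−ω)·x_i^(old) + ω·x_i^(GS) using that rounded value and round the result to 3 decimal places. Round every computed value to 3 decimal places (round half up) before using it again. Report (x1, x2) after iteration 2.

Iteration 1:
  x1: GS value = (0 - (-2)·0.000) / (6) = 0.000;  x1 ← (1−ω)·3.000 + ω·0.000 = -0.300
  x2: GS value = (-7 - (-2)·-0.300) / (3) = -2.533;  x2 ← (1−ω)·0.000 + ω·-2.533 = -2.786
Iteration 2:
  x1: GS value = (0 - (-2)·-2.786) / (6) = -0.929;  x1 ← (1−ω)·-0.300 + ω·-0.929 = -0.992
  x2: GS value = (-7 - (-2)·-0.992) / (3) = -2.995;  x2 ← (1−ω)·-2.786 + ω·-2.995 = -3.016

(-0.992, -3.016)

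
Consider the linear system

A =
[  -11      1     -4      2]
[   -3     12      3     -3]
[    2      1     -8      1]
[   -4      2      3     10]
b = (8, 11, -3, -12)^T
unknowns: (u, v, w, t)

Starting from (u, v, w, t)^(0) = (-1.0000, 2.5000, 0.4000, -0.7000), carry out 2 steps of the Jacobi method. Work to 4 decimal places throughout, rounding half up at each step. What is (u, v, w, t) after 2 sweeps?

(-1.2226, 0.0810, -0.0467, -1.6924)

Iteration 1:
  u = (8 - (1)·2.5000 - (-4)·0.4000 - (2)·-0.7000) / (-11) = -0.7727
  v = (11 - (-3)·-1.0000 - (3)·0.4000 - (-3)·-0.7000) / (12) = 0.3917
  w = (-3 - (2)·-1.0000 - (1)·2.5000 - (1)·-0.7000) / (-8) = 0.3500
  t = (-12 - (-4)·-1.0000 - (2)·2.5000 - (3)·0.4000) / (10) = -2.2200
Iteration 2:
  u = (8 - (1)·0.3917 - (-4)·0.3500 - (2)·-2.2200) / (-11) = -1.2226
  v = (11 - (-3)·-0.7727 - (3)·0.3500 - (-3)·-2.2200) / (12) = 0.0810
  w = (-3 - (2)·-0.7727 - (1)·0.3917 - (1)·-2.2200) / (-8) = -0.0467
  t = (-12 - (-4)·-0.7727 - (2)·0.3917 - (3)·0.3500) / (10) = -1.6924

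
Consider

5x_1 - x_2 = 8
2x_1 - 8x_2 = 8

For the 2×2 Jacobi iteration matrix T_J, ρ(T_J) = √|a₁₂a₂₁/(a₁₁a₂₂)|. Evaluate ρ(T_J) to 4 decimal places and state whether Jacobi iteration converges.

0.2236

a₁₂a₂₁/(a₁₁a₂₂) = (-1)·(2) / ((5)·(-8)) = 0.050000
ρ = √|0.050000| = √0.050000 = 0.2236
ρ < 1, so Jacobi converges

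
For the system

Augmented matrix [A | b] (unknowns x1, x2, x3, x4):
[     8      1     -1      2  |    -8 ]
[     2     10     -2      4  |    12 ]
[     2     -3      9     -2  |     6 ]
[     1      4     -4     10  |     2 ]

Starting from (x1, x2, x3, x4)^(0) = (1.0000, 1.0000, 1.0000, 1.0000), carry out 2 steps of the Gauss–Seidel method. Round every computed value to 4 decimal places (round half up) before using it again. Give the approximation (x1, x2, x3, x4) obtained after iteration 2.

(-1.0729, 1.5479, 1.5229, 0.2973)

Iteration 1:
  x1 = (-8 - (1)·1.0000 - (-1)·1.0000 - (2)·1.0000) / (8) = -1.2500
  x2 = (12 - (2)·-1.2500 - (-2)·1.0000 - (4)·1.0000) / (10) = 1.2500
  x3 = (6 - (2)·-1.2500 - (-3)·1.2500 - (-2)·1.0000) / (9) = 1.5833
  x4 = (2 - (1)·-1.2500 - (4)·1.2500 - (-4)·1.5833) / (10) = 0.4583
Iteration 2:
  x1 = (-8 - (1)·1.2500 - (-1)·1.5833 - (2)·0.4583) / (8) = -1.0729
  x2 = (12 - (2)·-1.0729 - (-2)·1.5833 - (4)·0.4583) / (10) = 1.5479
  x3 = (6 - (2)·-1.0729 - (-3)·1.5479 - (-2)·0.4583) / (9) = 1.5229
  x4 = (2 - (1)·-1.0729 - (4)·1.5479 - (-4)·1.5229) / (10) = 0.2973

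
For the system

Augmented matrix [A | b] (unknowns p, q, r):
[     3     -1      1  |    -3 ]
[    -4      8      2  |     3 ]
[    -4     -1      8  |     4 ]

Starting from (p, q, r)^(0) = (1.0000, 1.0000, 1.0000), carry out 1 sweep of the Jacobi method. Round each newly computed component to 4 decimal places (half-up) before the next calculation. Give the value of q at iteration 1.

Iteration 1:
  p = (-3 - (-1)·1.0000 - (1)·1.0000) / (3) = -1.0000
  q = (3 - (-4)·1.0000 - (2)·1.0000) / (8) = 0.6250
  r = (4 - (-4)·1.0000 - (-1)·1.0000) / (8) = 1.1250

0.6250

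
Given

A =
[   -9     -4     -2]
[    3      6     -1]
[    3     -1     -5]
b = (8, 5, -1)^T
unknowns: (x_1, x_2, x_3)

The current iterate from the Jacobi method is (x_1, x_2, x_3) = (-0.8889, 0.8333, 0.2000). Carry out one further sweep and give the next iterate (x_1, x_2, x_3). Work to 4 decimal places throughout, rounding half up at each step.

One sweep:
  x_1 = (8 - (-4)·0.8333 - (-2)·0.2000) / (-9) = -1.3037
  x_2 = (5 - (3)·-0.8889 - (-1)·0.2000) / (6) = 1.3111
  x_3 = (-1 - (3)·-0.8889 - (-1)·0.8333) / (-5) = -0.5000

(-1.3037, 1.3111, -0.5000)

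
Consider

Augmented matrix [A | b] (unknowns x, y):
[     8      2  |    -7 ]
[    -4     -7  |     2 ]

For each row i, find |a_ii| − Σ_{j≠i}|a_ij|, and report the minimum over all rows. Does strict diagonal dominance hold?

3

row 1: |8| − (2) = 6
row 2: |-7| − (4) = 3
minimum over rows = 3 → strictly diagonally dominant (convergence guaranteed)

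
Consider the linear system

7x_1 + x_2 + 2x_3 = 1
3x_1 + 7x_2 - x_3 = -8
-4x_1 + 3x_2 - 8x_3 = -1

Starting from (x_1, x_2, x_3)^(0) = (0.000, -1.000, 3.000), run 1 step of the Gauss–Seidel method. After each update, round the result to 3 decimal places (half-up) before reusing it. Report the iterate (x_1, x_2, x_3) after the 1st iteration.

Iteration 1:
  x_1 = (1 - (1)·-1.000 - (2)·3.000) / (7) = -0.571
  x_2 = (-8 - (3)·-0.571 - (-1)·3.000) / (7) = -0.470
  x_3 = (-1 - (-4)·-0.571 - (3)·-0.470) / (-8) = 0.234

(-0.571, -0.470, 0.234)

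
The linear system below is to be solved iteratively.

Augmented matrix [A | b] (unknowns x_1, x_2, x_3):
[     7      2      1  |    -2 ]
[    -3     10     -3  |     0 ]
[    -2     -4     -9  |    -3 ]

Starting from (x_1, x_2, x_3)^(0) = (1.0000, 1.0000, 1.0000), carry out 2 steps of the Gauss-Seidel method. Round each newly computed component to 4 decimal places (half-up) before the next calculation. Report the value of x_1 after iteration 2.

Iteration 1:
  x_1 = (-2 - (2)·1.0000 - (1)·1.0000) / (7) = -0.7143
  x_2 = (0 - (-3)·-0.7143 - (-3)·1.0000) / (10) = 0.0857
  x_3 = (-3 - (-2)·-0.7143 - (-4)·0.0857) / (-9) = 0.4540
Iteration 2:
  x_1 = (-2 - (2)·0.0857 - (1)·0.4540) / (7) = -0.3751
  x_2 = (0 - (-3)·-0.3751 - (-3)·0.4540) / (10) = 0.0237
  x_3 = (-3 - (-2)·-0.3751 - (-4)·0.0237) / (-9) = 0.4062

-0.3751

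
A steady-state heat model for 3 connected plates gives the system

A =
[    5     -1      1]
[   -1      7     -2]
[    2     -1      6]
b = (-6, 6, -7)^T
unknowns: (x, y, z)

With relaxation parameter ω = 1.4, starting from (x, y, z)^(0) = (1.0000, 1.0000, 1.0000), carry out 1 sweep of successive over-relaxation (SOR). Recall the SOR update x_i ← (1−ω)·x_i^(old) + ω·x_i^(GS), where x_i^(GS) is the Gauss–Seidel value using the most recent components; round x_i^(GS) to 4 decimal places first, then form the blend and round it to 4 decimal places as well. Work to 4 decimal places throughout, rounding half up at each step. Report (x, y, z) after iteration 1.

(-2.0800, 0.7840, -0.8798)

Iteration 1:
  x: GS value = (-6 - (-1)·1.0000 - (1)·1.0000) / (5) = -1.2000;  x ← (1−ω)·1.0000 + ω·-1.2000 = -2.0800
  y: GS value = (6 - (-1)·-2.0800 - (-2)·1.0000) / (7) = 0.8457;  y ← (1−ω)·1.0000 + ω·0.8457 = 0.7840
  z: GS value = (-7 - (2)·-2.0800 - (-1)·0.7840) / (6) = -0.3427;  z ← (1−ω)·1.0000 + ω·-0.3427 = -0.8798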